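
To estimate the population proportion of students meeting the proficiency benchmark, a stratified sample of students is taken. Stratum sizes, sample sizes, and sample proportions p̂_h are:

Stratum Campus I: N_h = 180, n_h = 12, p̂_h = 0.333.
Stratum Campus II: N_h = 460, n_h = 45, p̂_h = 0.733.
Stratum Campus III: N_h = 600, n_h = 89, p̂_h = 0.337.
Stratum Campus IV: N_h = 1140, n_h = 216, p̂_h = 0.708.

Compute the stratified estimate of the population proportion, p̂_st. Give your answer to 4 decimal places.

N = 2380; stratum weights W_h = N_h/N.
p̂_st = Σ W_h p̂_h = (180·0.333 + 460·0.733 + 600·0.337 + 1140·0.708)/2380 = 0.59094

p̂_st ≈ 0.5909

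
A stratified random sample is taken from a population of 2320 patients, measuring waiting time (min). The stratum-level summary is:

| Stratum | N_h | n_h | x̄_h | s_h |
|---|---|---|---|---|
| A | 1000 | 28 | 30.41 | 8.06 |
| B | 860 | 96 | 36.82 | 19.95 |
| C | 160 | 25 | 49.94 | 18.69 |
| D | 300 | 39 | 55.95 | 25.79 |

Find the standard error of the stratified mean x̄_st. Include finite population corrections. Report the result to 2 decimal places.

SE(x̄_st) ≈ 1.11

V̂(x̄_st) = Σ W_h² (1 − n_h/N_h) s_h²/n_h, with W_h = N_h/N and N = 2320:
  stratum A: (1000/2320)²·(1 − 28/1000)·8.06²/28 = 0.418989
  stratum B: (860/2320)²·(1 − 96/860)·19.95²/96 = 0.506093
  stratum C: (160/2320)²·(1 − 25/160)·18.69²/25 = 0.0560733
  stratum D: (300/2320)²·(1 − 39/300)·25.79²/39 = 0.248098
V̂(x̄_st) = 1.22925
SE(x̄_st) = √1.22925 = 1.10872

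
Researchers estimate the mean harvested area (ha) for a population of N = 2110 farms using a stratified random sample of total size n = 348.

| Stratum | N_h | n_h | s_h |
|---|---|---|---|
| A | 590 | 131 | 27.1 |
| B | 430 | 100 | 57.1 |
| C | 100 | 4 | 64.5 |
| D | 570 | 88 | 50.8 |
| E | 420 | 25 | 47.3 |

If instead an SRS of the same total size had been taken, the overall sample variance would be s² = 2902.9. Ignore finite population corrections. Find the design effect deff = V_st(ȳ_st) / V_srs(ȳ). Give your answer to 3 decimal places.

deff ≈ 1.177

V̂(ȳ_st) = Σ W_h² s_h²/n_h, with W_h = N_h/N and N = 2110:
  stratum A: (590/2110)²·27.1²/131 = 0.438335
  stratum B: (430/2110)²·57.1²/100 = 1.35408
  stratum C: (100/2110)²·64.5²/4 = 2.33612
  stratum D: (570/2110)²·50.8²/88 = 2.14008
  stratum E: (420/2110)²·47.3²/25 = 3.54581
V_st = 9.81442
V_srs = s²/n = 2902.9/348 = 8.34167
deff = V_st / V_srs = 9.81442/8.34167 = 1.1766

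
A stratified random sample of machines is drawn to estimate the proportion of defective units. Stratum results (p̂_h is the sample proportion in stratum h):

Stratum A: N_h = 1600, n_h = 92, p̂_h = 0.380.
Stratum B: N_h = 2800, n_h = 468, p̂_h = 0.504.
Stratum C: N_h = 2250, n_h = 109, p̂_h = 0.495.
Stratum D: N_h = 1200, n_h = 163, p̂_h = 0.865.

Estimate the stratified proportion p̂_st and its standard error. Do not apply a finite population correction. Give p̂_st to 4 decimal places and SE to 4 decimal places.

N = 7850; stratum weights W_h = N_h/N.
p̂_st = Σ W_h p̂_h = (1600·0.380 + 2800·0.504 + 2250·0.495 + 1200·0.865)/7850 = 0.53133
V̂(p̂_st) = Σ W_h² p̂_h(1−p̂_h)/(n_h−1):
  stratum A: (1600/7850)²·0.380·0.620/91 = 0.000107556
  stratum B: (2800/7850)²·0.504·0.496/467 = 6.81039e-05
  stratum C: (2250/7850)²·0.495·0.505/108 = 0.000190151
  stratum D: (1200/7850)²·0.865·0.135/162 = 1.68445e-05
V̂(p̂_st) = 0.000382655; SE = √V̂ = 0.0195616

p̂_st ≈ 0.5313, SE ≈ 0.0196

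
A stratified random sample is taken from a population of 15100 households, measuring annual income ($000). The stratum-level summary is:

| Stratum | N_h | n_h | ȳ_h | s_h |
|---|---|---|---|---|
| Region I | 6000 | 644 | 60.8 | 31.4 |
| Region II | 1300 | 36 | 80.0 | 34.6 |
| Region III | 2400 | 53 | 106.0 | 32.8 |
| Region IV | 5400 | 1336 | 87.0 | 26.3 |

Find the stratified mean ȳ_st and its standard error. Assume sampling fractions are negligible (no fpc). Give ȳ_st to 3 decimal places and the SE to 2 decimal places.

ȳ_st = Σ W_h ȳ_h = (6000·60.8 + 1300·80.0 + 2400·106.0 + 5400·87.0)/15100 = 79.00662
V̂(ȳ_st) = Σ W_h² s_h²/n_h, with W_h = N_h/N and N = 15100:
  stratum Region I: (6000/15100)²·31.4²/644 = 0.241725
  stratum Region II: (1300/15100)²·34.6²/36 = 0.24648
  stratum Region III: (2400/15100)²·32.8²/53 = 0.512791
  stratum Region IV: (5400/15100)²·26.3²/1336 = 0.0662123
V̂(ȳ_st) = 1.06721
SE(ȳ_st) = √1.06721 = 1.03306

ȳ_st ≈ 79.007, SE ≈ 1.03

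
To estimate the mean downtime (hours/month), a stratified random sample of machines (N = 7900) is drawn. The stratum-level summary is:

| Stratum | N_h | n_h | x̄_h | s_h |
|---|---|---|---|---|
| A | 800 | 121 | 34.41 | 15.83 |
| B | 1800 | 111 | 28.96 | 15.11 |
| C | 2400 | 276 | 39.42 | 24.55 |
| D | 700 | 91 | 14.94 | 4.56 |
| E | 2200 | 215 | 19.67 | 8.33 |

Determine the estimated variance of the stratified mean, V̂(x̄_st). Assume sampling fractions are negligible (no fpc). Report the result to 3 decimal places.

V̂(x̄_st) ≈ 0.356

V̂(x̄_st) = Σ W_h² s_h²/n_h, with W_h = N_h/N and N = 7900:
  stratum A: (800/7900)²·15.83²/121 = 0.0212374
  stratum B: (1800/7900)²·15.11²/111 = 0.106782
  stratum C: (2400/7900)²·24.55²/276 = 0.20154
  stratum D: (700/7900)²·4.56²/91 = 0.00179403
  stratum E: (2200/7900)²·8.33²/215 = 0.025029
V̂(x̄_st) = 0.356383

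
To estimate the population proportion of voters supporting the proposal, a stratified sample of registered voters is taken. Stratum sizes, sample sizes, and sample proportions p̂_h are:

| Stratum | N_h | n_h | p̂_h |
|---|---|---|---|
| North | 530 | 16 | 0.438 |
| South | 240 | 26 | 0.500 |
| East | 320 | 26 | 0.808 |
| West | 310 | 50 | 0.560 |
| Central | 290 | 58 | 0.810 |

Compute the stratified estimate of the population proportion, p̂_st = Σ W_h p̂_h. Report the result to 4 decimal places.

p̂_st ≈ 0.6031

N = 1690; stratum weights W_h = N_h/N.
p̂_st = Σ W_h p̂_h = (530·0.438 + 240·0.500 + 320·0.808 + 310·0.560 + 290·0.810)/1690 = 0.60308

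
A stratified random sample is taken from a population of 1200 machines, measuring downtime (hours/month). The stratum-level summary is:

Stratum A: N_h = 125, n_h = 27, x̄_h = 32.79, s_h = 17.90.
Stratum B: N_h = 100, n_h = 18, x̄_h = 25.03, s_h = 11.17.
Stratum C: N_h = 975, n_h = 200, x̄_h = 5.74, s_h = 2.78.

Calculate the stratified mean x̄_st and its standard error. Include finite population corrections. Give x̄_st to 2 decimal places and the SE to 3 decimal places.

x̄_st ≈ 10.17, SE ≈ 0.401

x̄_st = Σ W_h x̄_h = (125·32.79 + 100·25.03 + 975·5.74)/1200 = 10.16521
V̂(x̄_st) = Σ W_h² (1 − n_h/N_h) s_h²/n_h, with W_h = N_h/N and N = 1200:
  stratum A: (125/1200)²·(1 − 27/125)·17.90²/27 = 0.100952
  stratum B: (100/1200)²·(1 − 18/100)·11.17²/18 = 0.0394716
  stratum C: (975/1200)²·(1 − 200/975)·2.78²/200 = 0.020277
V̂(x̄_st) = 0.160701
SE(x̄_st) = √0.160701 = 0.400875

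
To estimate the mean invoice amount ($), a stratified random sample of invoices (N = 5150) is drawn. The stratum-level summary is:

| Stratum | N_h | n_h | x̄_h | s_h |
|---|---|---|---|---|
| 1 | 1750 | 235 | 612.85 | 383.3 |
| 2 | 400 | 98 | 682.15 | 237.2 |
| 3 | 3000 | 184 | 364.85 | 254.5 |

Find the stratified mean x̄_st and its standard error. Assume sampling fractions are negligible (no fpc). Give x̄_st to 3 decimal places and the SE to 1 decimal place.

x̄_st = Σ W_h x̄_h = (1750·612.85 + 400·682.15 + 3000·364.85)/5150 = 473.76650
V̂(x̄_st) = Σ W_h² s_h²/n_h, with W_h = N_h/N and N = 5150:
  stratum 1: (1750/5150)²·383.3²/235 = 72.1891
  stratum 2: (400/5150)²·237.2²/98 = 3.46345
  stratum 3: (3000/5150)²·254.5²/184 = 119.45
V̂(x̄_st) = 195.102
SE(x̄_st) = √195.102 = 13.9679

x̄_st ≈ 473.767, SE ≈ 14.0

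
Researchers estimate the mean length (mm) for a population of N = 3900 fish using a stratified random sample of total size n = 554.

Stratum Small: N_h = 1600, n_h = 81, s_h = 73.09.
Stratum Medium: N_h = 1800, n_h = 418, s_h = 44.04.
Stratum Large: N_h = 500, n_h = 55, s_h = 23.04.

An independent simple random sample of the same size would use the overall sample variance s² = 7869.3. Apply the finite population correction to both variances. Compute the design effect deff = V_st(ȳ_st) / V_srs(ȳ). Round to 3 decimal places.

V̂(ȳ_st) = Σ W_h² (1 − n_h/N_h) s_h²/n_h, with W_h = N_h/N and N = 3900:
  stratum Small: (1600/3900)²·(1 − 81/1600)·73.09²/81 = 10.5385
  stratum Medium: (1800/3900)²·(1 − 418/1800)·44.04²/418 = 0.758874
  stratum Large: (500/3900)²·(1 − 55/500)·23.04²/55 = 0.14119
V_st = 11.4386
V_srs = (1 − 554/3900)·7869.3/554 = 12.1867
deff = V_st / V_srs = 11.4386/12.1867 = 0.9386

deff ≈ 0.939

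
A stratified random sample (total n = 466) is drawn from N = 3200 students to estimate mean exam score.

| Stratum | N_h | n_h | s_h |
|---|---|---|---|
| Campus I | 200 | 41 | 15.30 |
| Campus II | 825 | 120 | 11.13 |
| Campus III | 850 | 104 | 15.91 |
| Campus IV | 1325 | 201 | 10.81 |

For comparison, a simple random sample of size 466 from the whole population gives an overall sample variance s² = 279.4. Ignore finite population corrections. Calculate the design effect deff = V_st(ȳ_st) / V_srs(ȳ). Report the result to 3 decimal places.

V̂(ȳ_st) = Σ W_h² s_h²/n_h, with W_h = N_h/N and N = 3200:
  stratum Campus I: (200/3200)²·15.30²/41 = 0.0223028
  stratum Campus II: (825/3200)²·11.13²/120 = 0.0686147
  stratum Campus III: (850/3200)²·15.91²/104 = 0.17173
  stratum Campus IV: (1325/3200)²·10.81²/201 = 0.0996752
V_st = 0.362322
V_srs = s²/n = 279.4/466 = 0.599571
deff = V_st / V_srs = 0.362322/0.599571 = 0.6043

deff ≈ 0.604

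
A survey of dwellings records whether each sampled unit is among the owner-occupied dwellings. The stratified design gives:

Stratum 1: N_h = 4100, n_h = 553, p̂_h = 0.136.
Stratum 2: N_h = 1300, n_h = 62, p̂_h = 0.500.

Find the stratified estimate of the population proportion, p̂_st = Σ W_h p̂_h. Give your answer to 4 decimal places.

p̂_st ≈ 0.2236

N = 5400; stratum weights W_h = N_h/N.
p̂_st = Σ W_h p̂_h = (4100·0.136 + 1300·0.500)/5400 = 0.22363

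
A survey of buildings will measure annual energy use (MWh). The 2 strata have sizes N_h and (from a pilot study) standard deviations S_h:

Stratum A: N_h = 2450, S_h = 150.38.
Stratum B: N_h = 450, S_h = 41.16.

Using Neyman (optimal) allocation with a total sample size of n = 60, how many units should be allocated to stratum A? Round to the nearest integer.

57

Neyman allocation: n_h = n · N_h S_h / Σ N_i S_i, with n = 60.
  stratum A: N_h·S_h = 2450·150.38 = 368431.00
  stratum B: N_h·S_h = 450·41.16 = 18522.00
Σ N_h S_h = 386953.00
n for stratum A = 60·368431.00/386953.00 = 57.128 → 57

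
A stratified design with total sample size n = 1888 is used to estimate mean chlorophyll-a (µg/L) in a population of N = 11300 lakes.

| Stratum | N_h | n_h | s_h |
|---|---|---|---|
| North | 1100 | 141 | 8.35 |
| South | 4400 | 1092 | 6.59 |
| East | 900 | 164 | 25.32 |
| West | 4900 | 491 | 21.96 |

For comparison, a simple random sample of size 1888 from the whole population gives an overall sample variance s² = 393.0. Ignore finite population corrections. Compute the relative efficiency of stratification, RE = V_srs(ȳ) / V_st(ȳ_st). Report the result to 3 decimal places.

RE ≈ 0.945

V̂(ȳ_st) = Σ W_h² s_h²/n_h, with W_h = N_h/N and N = 11300:
  stratum North: (1100/11300)²·8.35²/141 = 0.00468578
  stratum South: (4400/11300)²·6.59²/1092 = 0.00602971
  stratum East: (900/11300)²·25.32²/164 = 0.0247977
  stratum West: (4900/11300)²·21.96²/491 = 0.184679
V_st = 0.220193
V_srs = s²/n = 393.0/1888 = 0.208157
Relative efficiency = V_srs / V_st = 0.208157/0.220193 = 0.9453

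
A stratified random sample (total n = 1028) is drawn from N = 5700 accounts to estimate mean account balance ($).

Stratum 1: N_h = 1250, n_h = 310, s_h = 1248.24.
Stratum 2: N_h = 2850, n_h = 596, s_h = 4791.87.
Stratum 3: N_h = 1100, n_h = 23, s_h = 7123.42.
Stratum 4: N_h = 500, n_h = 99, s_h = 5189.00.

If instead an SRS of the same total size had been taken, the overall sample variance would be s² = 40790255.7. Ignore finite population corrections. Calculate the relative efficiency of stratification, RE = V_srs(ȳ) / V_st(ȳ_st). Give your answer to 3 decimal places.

V̂(ȳ_st) = Σ W_h² s_h²/n_h, with W_h = N_h/N and N = 5700:
  stratum 1: (1250/5700)²·1248.24²/310 = 241.716
  stratum 2: (2850/5700)²·4791.87²/596 = 9631.72
  stratum 3: (1100/5700)²·7123.42²/23 = 82164.6
  stratum 4: (500/5700)²·5189.00²/99 = 2092.77
V_st = 94130.8
V_srs = s²/n = 40790255.7/1028 = 39679.2
Relative efficiency = V_srs / V_st = 39679.2/94130.8 = 0.4215

RE ≈ 0.422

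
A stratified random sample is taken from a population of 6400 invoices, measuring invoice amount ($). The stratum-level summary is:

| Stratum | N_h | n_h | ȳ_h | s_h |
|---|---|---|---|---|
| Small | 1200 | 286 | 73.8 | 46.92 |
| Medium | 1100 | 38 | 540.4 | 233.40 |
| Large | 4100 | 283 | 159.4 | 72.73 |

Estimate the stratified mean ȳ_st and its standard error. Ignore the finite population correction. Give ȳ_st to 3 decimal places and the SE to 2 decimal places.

ȳ_st ≈ 208.834, SE ≈ 7.09

ȳ_st = Σ W_h ȳ_h = (1200·73.8 + 1100·540.4 + 4100·159.4)/6400 = 208.83437
V̂(ȳ_st) = Σ W_h² s_h²/n_h, with W_h = N_h/N and N = 6400:
  stratum Small: (1200/6400)²·46.92²/286 = 0.270615
  stratum Medium: (1100/6400)²·233.40²/38 = 42.349
  stratum Large: (4100/6400)²·72.73²/283 = 7.67094
V̂(ȳ_st) = 50.2906
SE(ȳ_st) = √50.2906 = 7.09159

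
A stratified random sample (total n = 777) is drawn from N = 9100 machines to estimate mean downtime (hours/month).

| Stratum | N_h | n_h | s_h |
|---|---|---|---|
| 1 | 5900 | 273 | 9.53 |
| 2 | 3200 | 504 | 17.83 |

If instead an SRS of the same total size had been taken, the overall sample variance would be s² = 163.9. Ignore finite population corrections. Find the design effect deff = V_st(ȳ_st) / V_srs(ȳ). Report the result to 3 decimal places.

deff ≈ 1.033

V̂(ȳ_st) = Σ W_h² s_h²/n_h, with W_h = N_h/N and N = 9100:
  stratum 1: (5900/9100)²·9.53²/273 = 0.139844
  stratum 2: (3200/9100)²·17.83²/504 = 0.0779991
V_st = 0.217843
V_srs = s²/n = 163.9/777 = 0.21094
deff = V_st / V_srs = 0.217843/0.21094 = 1.0327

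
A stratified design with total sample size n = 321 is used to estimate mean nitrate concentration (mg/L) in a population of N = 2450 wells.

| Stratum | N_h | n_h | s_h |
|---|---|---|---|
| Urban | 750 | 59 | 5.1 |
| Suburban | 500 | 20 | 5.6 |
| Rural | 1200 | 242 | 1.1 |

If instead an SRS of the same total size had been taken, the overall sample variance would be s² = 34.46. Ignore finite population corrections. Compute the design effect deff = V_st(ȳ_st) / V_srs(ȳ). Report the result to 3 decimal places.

deff ≈ 1.004

V̂(ȳ_st) = Σ W_h² s_h²/n_h, with W_h = N_h/N and N = 2450:
  stratum Urban: (750/2450)²·5.1²/59 = 0.0413122
  stratum Suburban: (500/2450)²·5.6²/20 = 0.0653061
  stratum Rural: (1200/2450)²·1.1²/242 = 0.0011995
V_st = 0.107818
V_srs = s²/n = 34.46/321 = 0.107352
deff = V_st / V_srs = 0.107818/0.107352 = 1.0043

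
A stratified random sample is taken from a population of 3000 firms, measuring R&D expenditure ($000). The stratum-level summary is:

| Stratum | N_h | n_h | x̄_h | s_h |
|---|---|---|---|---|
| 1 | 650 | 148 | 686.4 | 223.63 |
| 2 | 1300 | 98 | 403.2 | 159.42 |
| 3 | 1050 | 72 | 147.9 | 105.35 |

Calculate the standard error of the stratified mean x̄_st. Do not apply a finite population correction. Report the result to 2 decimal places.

V̂(x̄_st) = Σ W_h² s_h²/n_h, with W_h = N_h/N and N = 3000:
  stratum 1: (650/3000)²·223.63²/148 = 15.8629
  stratum 2: (1300/3000)²·159.42²/98 = 48.6972
  stratum 3: (1050/3000)²·105.35²/72 = 18.8831
V̂(x̄_st) = 83.4431
SE(x̄_st) = √83.4431 = 9.13472

SE(x̄_st) ≈ 9.13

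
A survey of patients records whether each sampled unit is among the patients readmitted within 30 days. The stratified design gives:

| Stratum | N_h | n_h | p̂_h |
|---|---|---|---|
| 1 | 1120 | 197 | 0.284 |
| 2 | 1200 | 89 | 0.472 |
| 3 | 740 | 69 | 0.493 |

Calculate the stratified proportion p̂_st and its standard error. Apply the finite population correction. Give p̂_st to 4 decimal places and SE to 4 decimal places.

p̂_st ≈ 0.4083, SE ≈ 0.0267

N = 3060; stratum weights W_h = N_h/N.
p̂_st = Σ W_h p̂_h = (1120·0.284 + 1200·0.472 + 740·0.493)/3060 = 0.40827
V̂(p̂_st) = Σ W_h² (1 − n_h/N_h) p̂_h(1−p̂_h)/(n_h−1):
  stratum 1: (1120/3060)²·(1 − 197/1120)·0.284·0.716/196 = 0.000114539
  stratum 2: (1200/3060)²·(1 − 89/1200)·0.472·0.528/88 = 0.000403223
  stratum 3: (740/3060)²·(1 − 69/740)·0.493·0.507/68 = 0.00019492
V̂(p̂_st) = 0.000712682; SE = √V̂ = 0.0266961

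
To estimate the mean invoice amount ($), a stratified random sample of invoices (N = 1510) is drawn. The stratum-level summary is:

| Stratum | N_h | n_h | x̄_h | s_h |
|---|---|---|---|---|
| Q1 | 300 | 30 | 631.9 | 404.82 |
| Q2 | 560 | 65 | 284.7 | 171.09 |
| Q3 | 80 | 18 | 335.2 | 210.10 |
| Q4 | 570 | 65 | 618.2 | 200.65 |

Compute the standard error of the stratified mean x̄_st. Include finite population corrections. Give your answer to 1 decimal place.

SE(x̄_st) ≈ 18.2

V̂(x̄_st) = Σ W_h² (1 − n_h/N_h) s_h²/n_h, with W_h = N_h/N and N = 1510:
  stratum Q1: (300/1510)²·(1 − 30/300)·404.82²/30 = 194.059
  stratum Q2: (560/1510)²·(1 − 65/560)·171.09²/65 = 54.7489
  stratum Q3: (80/1510)²·(1 − 18/80)·210.10²/18 = 5.33467
  stratum Q4: (570/1510)²·(1 − 65/570)·200.65²/65 = 78.1947
V̂(x̄_st) = 332.337
SE(x̄_st) = √332.337 = 18.2301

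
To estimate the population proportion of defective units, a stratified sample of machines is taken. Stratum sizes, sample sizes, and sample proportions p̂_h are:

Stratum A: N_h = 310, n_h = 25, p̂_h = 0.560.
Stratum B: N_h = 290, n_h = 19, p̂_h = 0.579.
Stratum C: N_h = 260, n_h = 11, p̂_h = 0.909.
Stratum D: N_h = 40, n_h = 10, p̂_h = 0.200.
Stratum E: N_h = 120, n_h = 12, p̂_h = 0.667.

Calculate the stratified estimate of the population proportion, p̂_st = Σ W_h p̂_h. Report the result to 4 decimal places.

p̂_st ≈ 0.6528

N = 1020; stratum weights W_h = N_h/N.
p̂_st = Σ W_h p̂_h = (310·0.560 + 290·0.579 + 260·0.909 + 40·0.200 + 120·0.667)/1020 = 0.65283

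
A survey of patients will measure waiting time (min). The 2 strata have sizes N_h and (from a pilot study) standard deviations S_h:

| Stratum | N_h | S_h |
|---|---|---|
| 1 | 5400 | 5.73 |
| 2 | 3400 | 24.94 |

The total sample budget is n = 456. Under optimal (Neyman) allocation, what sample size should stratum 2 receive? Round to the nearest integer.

334

Neyman allocation: n_h = n · N_h S_h / Σ N_i S_i, with n = 456.
  stratum 1: N_h·S_h = 5400·5.73 = 30942.00
  stratum 2: N_h·S_h = 3400·24.94 = 84796.00
Σ N_h S_h = 115738.00
n for stratum 2 = 456·84796.00/115738.00 = 334.091 → 334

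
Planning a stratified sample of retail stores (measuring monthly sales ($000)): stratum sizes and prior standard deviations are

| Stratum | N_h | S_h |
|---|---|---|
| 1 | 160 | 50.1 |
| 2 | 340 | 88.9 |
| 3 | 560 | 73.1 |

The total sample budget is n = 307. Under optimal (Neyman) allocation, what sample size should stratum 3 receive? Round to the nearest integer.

159

Neyman allocation: n_h = n · N_h S_h / Σ N_i S_i, with n = 307.
  stratum 1: N_h·S_h = 160·50.1 = 8016.00
  stratum 2: N_h·S_h = 340·88.9 = 30226.00
  stratum 3: N_h·S_h = 560·73.1 = 40936.00
Σ N_h S_h = 79178.00
n for stratum 3 = 307·40936.00/79178.00 = 158.723 → 159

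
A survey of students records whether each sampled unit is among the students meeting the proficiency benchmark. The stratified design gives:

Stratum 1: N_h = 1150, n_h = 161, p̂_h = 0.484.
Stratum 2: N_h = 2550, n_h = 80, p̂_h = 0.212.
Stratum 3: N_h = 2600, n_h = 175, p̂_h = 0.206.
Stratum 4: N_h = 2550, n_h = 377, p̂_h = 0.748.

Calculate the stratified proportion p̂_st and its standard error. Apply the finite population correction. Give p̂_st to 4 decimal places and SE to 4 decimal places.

N = 8850; stratum weights W_h = N_h/N.
p̂_st = Σ W_h p̂_h = (1150·0.484 + 2550·0.212 + 2600·0.206 + 2550·0.748)/8850 = 0.40002
V̂(p̂_st) = Σ W_h² (1 − n_h/N_h) p̂_h(1−p̂_h)/(n_h−1):
  stratum 1: (1150/8850)²·(1 − 161/1150)·0.484·0.516/160 = 2.26664e-05
  stratum 2: (2550/8850)²·(1 − 80/2550)·0.212·0.788/79 = 0.000170054
  stratum 3: (2600/8850)²·(1 − 175/2600)·0.206·0.794/174 = 7.56723e-05
  stratum 4: (2550/8850)²·(1 − 377/2550)·0.748·0.252/376 = 3.54673e-05
V̂(p̂_st) = 0.000303859; SE = √V̂ = 0.0174316

p̂_st ≈ 0.4000, SE ≈ 0.0174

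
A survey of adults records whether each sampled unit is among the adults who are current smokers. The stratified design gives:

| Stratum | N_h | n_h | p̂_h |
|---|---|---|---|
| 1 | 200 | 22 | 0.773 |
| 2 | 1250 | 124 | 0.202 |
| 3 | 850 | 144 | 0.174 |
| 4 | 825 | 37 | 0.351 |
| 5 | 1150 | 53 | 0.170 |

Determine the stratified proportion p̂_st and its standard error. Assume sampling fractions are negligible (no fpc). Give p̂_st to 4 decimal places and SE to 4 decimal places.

N = 4275; stratum weights W_h = N_h/N.
p̂_st = Σ W_h p̂_h = (200·0.773 + 1250·0.202 + 850·0.174 + 825·0.351 + 1150·0.170)/4275 = 0.24329
V̂(p̂_st) = Σ W_h² p̂_h(1−p̂_h)/(n_h−1):
  stratum 1: (200/4275)²·0.773·0.227/21 = 1.82883e-05
  stratum 2: (1250/4275)²·0.202·0.798/123 = 0.000112046
  stratum 3: (850/4275)²·0.174·0.826/143 = 3.97337e-05
  stratum 4: (825/4275)²·0.351·0.649/36 = 0.00023566
  stratum 5: (1150/4275)²·0.170·0.830/52 = 0.000196357
V̂(p̂_st) = 0.000602085; SE = √V̂ = 0.0245374

p̂_st ≈ 0.2433, SE ≈ 0.0245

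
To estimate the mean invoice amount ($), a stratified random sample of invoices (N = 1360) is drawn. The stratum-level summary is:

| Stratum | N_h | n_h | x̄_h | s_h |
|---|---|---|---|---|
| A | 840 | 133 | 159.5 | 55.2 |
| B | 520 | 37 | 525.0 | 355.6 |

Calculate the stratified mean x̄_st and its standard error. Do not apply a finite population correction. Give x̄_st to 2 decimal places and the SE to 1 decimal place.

x̄_st ≈ 299.25, SE ≈ 22.5

x̄_st = Σ W_h x̄_h = (840·159.5 + 520·525.0)/1360 = 299.25000
V̂(x̄_st) = Σ W_h² s_h²/n_h, with W_h = N_h/N and N = 1360:
  stratum A: (840/1360)²·55.2²/133 = 8.73992
  stratum B: (520/1360)²·355.6²/37 = 499.632
V̂(x̄_st) = 508.372
SE(x̄_st) = √508.372 = 22.5471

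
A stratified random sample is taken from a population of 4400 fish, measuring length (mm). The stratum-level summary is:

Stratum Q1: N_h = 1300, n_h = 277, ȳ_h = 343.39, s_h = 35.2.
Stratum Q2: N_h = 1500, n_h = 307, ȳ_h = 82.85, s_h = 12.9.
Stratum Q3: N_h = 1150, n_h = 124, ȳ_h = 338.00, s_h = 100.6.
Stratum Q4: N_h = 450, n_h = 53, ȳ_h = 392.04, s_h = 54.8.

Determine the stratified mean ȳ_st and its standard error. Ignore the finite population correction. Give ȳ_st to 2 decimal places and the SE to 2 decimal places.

ȳ_st = Σ W_h ȳ_h = (1300·343.39 + 1500·82.85 + 1150·338.00 + 450·392.04)/4400 = 258.13636
V̂(ȳ_st) = Σ W_h² s_h²/n_h, with W_h = N_h/N and N = 4400:
  stratum Q1: (1300/4400)²·35.2²/277 = 0.390469
  stratum Q2: (1500/4400)²·12.9²/307 = 0.0629968
  stratum Q3: (1150/4400)²·100.6²/124 = 5.57525
  stratum Q4: (450/4400)²·54.8²/53 = 0.592659
V̂(ȳ_st) = 6.62138
SE(ȳ_st) = √6.62138 = 2.5732

ȳ_st ≈ 258.14, SE ≈ 2.57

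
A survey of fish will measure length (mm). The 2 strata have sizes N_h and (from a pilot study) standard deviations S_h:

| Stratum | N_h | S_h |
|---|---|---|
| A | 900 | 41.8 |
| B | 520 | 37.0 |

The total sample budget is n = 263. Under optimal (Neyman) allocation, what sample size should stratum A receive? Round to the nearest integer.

174

Neyman allocation: n_h = n · N_h S_h / Σ N_i S_i, with n = 263.
  stratum A: N_h·S_h = 900·41.8 = 37620.00
  stratum B: N_h·S_h = 520·37.0 = 19240.00
Σ N_h S_h = 56860.00
n for stratum A = 263·37620.00/56860.00 = 174.007 → 174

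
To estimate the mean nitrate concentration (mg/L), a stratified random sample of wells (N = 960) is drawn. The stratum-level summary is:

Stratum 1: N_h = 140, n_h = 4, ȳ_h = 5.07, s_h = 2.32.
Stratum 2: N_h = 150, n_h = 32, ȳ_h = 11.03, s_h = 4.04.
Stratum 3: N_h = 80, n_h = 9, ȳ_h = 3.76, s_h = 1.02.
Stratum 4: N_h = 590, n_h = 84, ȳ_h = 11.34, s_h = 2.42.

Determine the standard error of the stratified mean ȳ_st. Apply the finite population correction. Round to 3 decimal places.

V̂(ȳ_st) = Σ W_h² (1 − n_h/N_h) s_h²/n_h, with W_h = N_h/N and N = 960:
  stratum 1: (140/960)²·(1 − 4/140)·2.32²/4 = 0.0277997
  stratum 2: (150/960)²·(1 − 32/150)·4.04²/32 = 0.00979588
  stratum 3: (80/960)²·(1 − 9/80)·1.02²/9 = 0.000712465
  stratum 4: (590/960)²·(1 − 84/590)·2.42²/84 = 0.0225846
V̂(ȳ_st) = 0.0608926
SE(ȳ_st) = √0.0608926 = 0.246764

SE(ȳ_st) ≈ 0.247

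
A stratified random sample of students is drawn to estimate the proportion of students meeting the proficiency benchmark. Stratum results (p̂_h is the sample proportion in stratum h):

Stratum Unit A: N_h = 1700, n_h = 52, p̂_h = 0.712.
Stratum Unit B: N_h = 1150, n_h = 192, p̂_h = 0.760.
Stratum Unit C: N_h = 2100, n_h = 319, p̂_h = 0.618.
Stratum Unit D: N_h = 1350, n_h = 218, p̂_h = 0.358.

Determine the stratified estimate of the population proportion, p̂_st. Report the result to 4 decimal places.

p̂_st ≈ 0.6136

N = 6300; stratum weights W_h = N_h/N.
p̂_st = Σ W_h p̂_h = (1700·0.712 + 1150·0.760 + 2100·0.618 + 1350·0.358)/6300 = 0.61357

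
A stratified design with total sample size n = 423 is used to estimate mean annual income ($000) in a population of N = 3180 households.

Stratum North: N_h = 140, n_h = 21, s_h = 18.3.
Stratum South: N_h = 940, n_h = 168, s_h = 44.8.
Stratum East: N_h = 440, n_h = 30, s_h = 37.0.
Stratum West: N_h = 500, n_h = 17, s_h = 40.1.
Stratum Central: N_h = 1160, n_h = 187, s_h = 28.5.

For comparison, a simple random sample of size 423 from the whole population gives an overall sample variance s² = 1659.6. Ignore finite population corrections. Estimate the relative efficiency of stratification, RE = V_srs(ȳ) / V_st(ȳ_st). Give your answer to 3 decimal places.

V̂(ȳ_st) = Σ W_h² s_h²/n_h, with W_h = N_h/N and N = 3180:
  stratum North: (140/3180)²·18.3²/21 = 0.030909
  stratum South: (940/3180)²·44.8²/168 = 1.04387
  stratum East: (440/3180)²·37.0²/30 = 0.873642
  stratum West: (500/3180)²·40.1²/17 = 2.33844
  stratum Central: (1160/3180)²·28.5²/187 = 0.577976
V_st = 4.86484
V_srs = s²/n = 1659.6/423 = 3.9234
Relative efficiency = V_srs / V_st = 3.9234/4.86484 = 0.8065

RE ≈ 0.806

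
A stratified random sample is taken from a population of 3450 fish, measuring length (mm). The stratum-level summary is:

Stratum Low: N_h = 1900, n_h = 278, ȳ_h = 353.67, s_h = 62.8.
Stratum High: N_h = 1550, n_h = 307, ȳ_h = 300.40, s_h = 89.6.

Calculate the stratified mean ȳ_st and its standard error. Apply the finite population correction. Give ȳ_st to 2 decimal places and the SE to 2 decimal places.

ȳ_st = Σ W_h ȳ_h = (1900·353.67 + 1550·300.40)/3450 = 329.73710
V̂(ȳ_st) = Σ W_h² (1 − n_h/N_h) s_h²/n_h, with W_h = N_h/N and N = 3450:
  stratum Low: (1900/3450)²·(1 − 278/1900)·62.8²/278 = 3.67317
  stratum High: (1550/3450)²·(1 − 307/1550)·89.6²/307 = 4.23294
V̂(ȳ_st) = 7.90611
SE(ȳ_st) = √7.90611 = 2.81178

ȳ_st ≈ 329.74, SE ≈ 2.81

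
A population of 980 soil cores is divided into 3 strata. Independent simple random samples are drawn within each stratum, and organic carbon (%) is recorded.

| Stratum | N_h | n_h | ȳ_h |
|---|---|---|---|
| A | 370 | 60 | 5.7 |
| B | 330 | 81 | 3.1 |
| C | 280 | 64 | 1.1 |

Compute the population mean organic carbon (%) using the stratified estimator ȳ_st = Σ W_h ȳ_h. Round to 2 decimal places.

ȳ_st ≈ 3.51

N = Σ N_h = 980. Stratum weights W_h = N_h/N.
ȳ_st = (370·5.7 + 330·3.1 + 280·1.1) / 980 = 3.5102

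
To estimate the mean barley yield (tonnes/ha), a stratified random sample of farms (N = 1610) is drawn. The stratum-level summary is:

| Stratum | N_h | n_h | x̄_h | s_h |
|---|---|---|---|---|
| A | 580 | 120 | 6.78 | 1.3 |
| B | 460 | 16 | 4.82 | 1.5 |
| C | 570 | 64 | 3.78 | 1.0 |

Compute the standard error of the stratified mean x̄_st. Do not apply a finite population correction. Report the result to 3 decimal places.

V̂(x̄_st) = Σ W_h² s_h²/n_h, with W_h = N_h/N and N = 1610:
  stratum A: (580/1610)²·1.3²/120 = 0.00182772
  stratum B: (460/1610)²·1.5²/16 = 0.0114796
  stratum C: (570/1610)²·1.0²/64 = 0.00195847
V̂(x̄_st) = 0.0152658
SE(x̄_st) = √0.0152658 = 0.123555

SE(x̄_st) ≈ 0.124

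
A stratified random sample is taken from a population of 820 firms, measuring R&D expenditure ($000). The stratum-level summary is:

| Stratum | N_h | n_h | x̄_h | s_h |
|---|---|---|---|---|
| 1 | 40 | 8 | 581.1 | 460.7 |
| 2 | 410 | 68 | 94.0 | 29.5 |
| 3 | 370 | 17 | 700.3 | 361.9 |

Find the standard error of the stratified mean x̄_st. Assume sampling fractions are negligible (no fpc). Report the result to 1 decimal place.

SE(x̄_st) ≈ 40.4

V̂(x̄_st) = Σ W_h² s_h²/n_h, with W_h = N_h/N and N = 820:
  stratum 1: (40/820)²·460.7²/8 = 63.1304
  stratum 2: (410/820)²·29.5²/68 = 3.19945
  stratum 3: (370/820)²·361.9²/17 = 1568.57
V̂(x̄_st) = 1634.9
SE(x̄_st) = √1634.9 = 40.4339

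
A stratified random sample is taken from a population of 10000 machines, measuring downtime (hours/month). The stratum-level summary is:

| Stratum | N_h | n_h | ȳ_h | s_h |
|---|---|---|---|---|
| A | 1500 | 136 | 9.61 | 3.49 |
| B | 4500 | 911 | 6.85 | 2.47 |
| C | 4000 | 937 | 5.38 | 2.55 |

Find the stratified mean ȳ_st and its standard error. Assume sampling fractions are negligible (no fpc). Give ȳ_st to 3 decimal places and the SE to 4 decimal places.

ȳ_st = Σ W_h ȳ_h = (1500·9.61 + 4500·6.85 + 4000·5.38)/10000 = 6.67600
V̂(ȳ_st) = Σ W_h² s_h²/n_h, with W_h = N_h/N and N = 10000:
  stratum A: (1500/10000)²·3.49²/136 = 0.00201509
  stratum B: (4500/10000)²·2.47²/911 = 0.00135613
  stratum C: (4000/10000)²·2.55²/937 = 0.00111035
V̂(ȳ_st) = 0.00448157
SE(ȳ_st) = √0.00448157 = 0.0669445

ȳ_st ≈ 6.676, SE ≈ 0.0669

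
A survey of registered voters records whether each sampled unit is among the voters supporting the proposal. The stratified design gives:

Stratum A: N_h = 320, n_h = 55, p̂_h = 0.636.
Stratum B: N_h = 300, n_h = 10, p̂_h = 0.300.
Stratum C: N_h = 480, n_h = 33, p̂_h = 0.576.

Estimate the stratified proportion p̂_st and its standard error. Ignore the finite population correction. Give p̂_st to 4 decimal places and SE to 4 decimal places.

N = 1100; stratum weights W_h = N_h/N.
p̂_st = Σ W_h p̂_h = (320·0.636 + 300·0.300 + 480·0.576)/1100 = 0.51818
V̂(p̂_st) = Σ W_h² p̂_h(1−p̂_h)/(n_h−1):
  stratum A: (320/1100)²·0.636·0.364/54 = 0.00036281
  stratum B: (300/1100)²·0.300·0.700/9 = 0.00173554
  stratum C: (480/1100)²·0.576·0.424/32 = 0.00145323
V̂(p̂_st) = 0.00355158; SE = √V̂ = 0.0595951

p̂_st ≈ 0.5182, SE ≈ 0.0596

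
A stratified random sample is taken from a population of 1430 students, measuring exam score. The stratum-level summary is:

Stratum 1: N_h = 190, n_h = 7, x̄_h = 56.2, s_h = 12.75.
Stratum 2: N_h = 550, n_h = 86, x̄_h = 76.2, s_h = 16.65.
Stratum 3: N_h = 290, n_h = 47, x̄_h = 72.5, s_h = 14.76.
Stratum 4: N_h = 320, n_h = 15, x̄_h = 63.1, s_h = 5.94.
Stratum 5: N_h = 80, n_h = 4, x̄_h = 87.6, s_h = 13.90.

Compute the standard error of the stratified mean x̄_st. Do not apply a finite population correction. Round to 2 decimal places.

V̂(x̄_st) = Σ W_h² s_h²/n_h, with W_h = N_h/N and N = 1430:
  stratum 1: (190/1430)²·12.75²/7 = 0.409975
  stratum 2: (550/1430)²·16.65²/86 = 0.476852
  stratum 3: (290/1430)²·14.76²/47 = 0.190633
  stratum 4: (320/1430)²·5.94²/15 = 0.11779
  stratum 5: (80/1430)²·13.90²/4 = 0.151174
V̂(x̄_st) = 1.34642
SE(x̄_st) = √1.34642 = 1.16036

SE(x̄_st) ≈ 1.16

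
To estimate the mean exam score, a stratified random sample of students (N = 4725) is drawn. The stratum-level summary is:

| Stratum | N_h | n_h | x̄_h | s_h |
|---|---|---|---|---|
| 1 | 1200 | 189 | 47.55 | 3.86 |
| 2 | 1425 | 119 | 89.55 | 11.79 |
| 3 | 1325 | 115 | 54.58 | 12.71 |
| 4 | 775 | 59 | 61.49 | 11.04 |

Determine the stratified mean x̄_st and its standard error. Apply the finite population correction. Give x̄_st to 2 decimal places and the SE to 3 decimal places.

x̄_st = Σ W_h x̄_h = (1200·47.55 + 1425·89.55 + 1325·54.58 + 775·61.49)/4725 = 64.47450
V̂(x̄_st) = Σ W_h² (1 − n_h/N_h) s_h²/n_h, with W_h = N_h/N and N = 4725:
  stratum 1: (1200/4725)²·(1 − 189/1200)·3.86²/189 = 0.00428392
  stratum 2: (1425/4725)²·(1 − 119/1425)·11.79²/119 = 0.0973722
  stratum 3: (1325/4725)²·(1 − 115/1325)·12.71²/115 = 0.100877
  stratum 4: (775/4725)²·(1 − 59/775)·11.04²/59 = 0.0513449
V̂(x̄_st) = 0.253878
SE(x̄_st) = √0.253878 = 0.503863

x̄_st ≈ 64.47, SE ≈ 0.504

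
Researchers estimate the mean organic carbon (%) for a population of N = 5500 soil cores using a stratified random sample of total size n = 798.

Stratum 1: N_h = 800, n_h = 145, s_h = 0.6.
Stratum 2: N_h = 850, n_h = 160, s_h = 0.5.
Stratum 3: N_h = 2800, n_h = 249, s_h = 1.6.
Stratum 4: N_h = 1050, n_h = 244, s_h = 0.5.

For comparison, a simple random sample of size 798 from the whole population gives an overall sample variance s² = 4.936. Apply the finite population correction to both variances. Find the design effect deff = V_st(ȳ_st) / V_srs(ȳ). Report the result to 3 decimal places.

deff ≈ 0.478

V̂(ȳ_st) = Σ W_h² (1 − n_h/N_h) s_h²/n_h, with W_h = N_h/N and N = 5500:
  stratum 1: (800/5500)²·(1 − 145/800)·0.6²/145 = 4.30071e-05
  stratum 2: (850/5500)²·(1 − 160/850)·0.5²/160 = 3.02944e-05
  stratum 3: (2800/5500)²·(1 − 249/2800)·1.6²/249 = 0.00242764
  stratum 4: (1050/5500)²·(1 − 244/1050)·0.5²/244 = 2.86648e-05
V_st = 0.0025296
V_srs = (1 − 798/5500)·4.936/798 = 0.00528801
deff = V_st / V_srs = 0.0025296/0.00528801 = 0.4784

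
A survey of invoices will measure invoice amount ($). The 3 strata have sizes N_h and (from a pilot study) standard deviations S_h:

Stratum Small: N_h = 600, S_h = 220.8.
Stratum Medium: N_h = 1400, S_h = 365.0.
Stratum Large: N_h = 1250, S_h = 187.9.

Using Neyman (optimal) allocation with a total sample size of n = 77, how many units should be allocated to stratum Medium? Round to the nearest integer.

45

Neyman allocation: n_h = n · N_h S_h / Σ N_i S_i, with n = 77.
  stratum Small: N_h·S_h = 600·220.8 = 132480.00
  stratum Medium: N_h·S_h = 1400·365.0 = 511000.00
  stratum Large: N_h·S_h = 1250·187.9 = 234875.00
Σ N_h S_h = 878355.00
n for stratum Medium = 77·511000.00/878355.00 = 44.796 → 45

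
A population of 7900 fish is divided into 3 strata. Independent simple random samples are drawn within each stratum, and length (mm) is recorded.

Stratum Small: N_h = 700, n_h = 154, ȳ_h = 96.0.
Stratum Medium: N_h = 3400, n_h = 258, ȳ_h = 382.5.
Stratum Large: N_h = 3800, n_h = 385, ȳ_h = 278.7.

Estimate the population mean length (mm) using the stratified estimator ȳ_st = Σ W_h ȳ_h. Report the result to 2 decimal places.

N = Σ N_h = 7900. Stratum weights W_h = N_h/N.
ȳ_st = (700·96.0 + 3400·382.5 + 3800·278.7) / 7900 = 307.1848

ȳ_st ≈ 307.18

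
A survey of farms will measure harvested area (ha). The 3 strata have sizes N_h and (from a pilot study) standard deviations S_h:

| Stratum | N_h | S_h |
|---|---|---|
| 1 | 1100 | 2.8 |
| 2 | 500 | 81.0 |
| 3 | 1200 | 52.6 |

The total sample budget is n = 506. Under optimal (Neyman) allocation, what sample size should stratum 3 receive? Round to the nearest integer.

Neyman allocation: n_h = n · N_h S_h / Σ N_i S_i, with n = 506.
  stratum 1: N_h·S_h = 1100·2.8 = 3080.00
  stratum 2: N_h·S_h = 500·81.0 = 40500.00
  stratum 3: N_h·S_h = 1200·52.6 = 63120.00
Σ N_h S_h = 106700.00
n for stratum 3 = 506·63120.00/106700.00 = 299.332 → 299

299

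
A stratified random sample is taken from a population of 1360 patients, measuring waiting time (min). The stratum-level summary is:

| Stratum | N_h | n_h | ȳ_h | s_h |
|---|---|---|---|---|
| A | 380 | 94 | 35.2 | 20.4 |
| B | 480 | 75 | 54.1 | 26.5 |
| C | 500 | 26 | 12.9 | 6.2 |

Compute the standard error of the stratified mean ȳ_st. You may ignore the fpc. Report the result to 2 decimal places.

SE(ȳ_st) ≈ 1.31

V̂(ȳ_st) = Σ W_h² s_h²/n_h, with W_h = N_h/N and N = 1360:
  stratum A: (380/1360)²·20.4²/94 = 0.345638
  stratum B: (480/1360)²·26.5²/75 = 1.16637
  stratum C: (500/1360)²·6.2²/26 = 0.199835
V̂(ȳ_st) = 1.71184
SE(ȳ_st) = √1.71184 = 1.30837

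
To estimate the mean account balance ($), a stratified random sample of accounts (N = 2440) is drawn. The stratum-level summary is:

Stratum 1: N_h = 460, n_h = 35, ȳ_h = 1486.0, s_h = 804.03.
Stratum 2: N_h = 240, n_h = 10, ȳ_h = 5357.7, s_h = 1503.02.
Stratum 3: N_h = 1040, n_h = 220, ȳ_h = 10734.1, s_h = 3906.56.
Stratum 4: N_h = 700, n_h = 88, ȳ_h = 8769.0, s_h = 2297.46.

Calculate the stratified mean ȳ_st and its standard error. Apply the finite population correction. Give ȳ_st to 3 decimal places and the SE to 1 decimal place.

ȳ_st ≈ 7898.021, SE ≈ 130.2

ȳ_st = Σ W_h ȳ_h = (460·1486.0 + 240·5357.7 + 1040·10734.1 + 700·8769.0)/2440 = 7898.02131
V̂(ȳ_st) = Σ W_h² (1 − n_h/N_h) s_h²/n_h, with W_h = N_h/N and N = 2440:
  stratum 1: (460/2440)²·(1 − 35/460)·804.03²/35 = 606.518
  stratum 2: (240/2440)²·(1 − 10/240)·1503.02²/10 = 2094.54
  stratum 3: (1040/2440)²·(1 − 220/1040)·3906.56²/220 = 9936.51
  stratum 4: (700/2440)²·(1 − 88/700)·2297.46²/88 = 4316.02
V̂(ȳ_st) = 16953.6
SE(ȳ_st) = √16953.6 = 130.206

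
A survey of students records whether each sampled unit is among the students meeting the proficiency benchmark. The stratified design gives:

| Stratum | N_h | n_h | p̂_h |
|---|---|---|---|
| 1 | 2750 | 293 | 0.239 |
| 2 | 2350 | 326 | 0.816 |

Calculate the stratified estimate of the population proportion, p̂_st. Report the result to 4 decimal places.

N = 5100; stratum weights W_h = N_h/N.
p̂_st = Σ W_h p̂_h = (2750·0.239 + 2350·0.816)/5100 = 0.50487

p̂_st ≈ 0.5049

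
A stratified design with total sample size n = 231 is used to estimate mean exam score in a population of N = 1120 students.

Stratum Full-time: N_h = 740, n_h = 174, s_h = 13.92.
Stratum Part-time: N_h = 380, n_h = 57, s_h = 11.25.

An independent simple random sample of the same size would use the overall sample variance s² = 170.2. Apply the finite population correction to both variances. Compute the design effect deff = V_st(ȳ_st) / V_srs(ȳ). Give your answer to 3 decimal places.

V̂(ȳ_st) = Σ W_h² (1 − n_h/N_h) s_h²/n_h, with W_h = N_h/N and N = 1120:
  stratum Full-time: (740/1120)²·(1 − 174/740)·13.92²/174 = 0.371827
  stratum Part-time: (380/1120)²·(1 − 57/380)·11.25²/57 = 0.21726
V_st = 0.589088
V_srs = (1 − 231/1120)·170.2/231 = 0.584832
deff = V_st / V_srs = 0.589088/0.584832 = 1.0073

deff ≈ 1.007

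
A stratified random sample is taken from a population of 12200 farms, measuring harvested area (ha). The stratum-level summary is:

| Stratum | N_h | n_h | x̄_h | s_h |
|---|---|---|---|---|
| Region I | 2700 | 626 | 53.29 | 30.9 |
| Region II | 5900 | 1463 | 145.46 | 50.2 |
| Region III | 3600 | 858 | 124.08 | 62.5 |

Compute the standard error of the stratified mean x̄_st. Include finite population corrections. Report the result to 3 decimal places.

V̂(x̄_st) = Σ W_h² (1 − n_h/N_h) s_h²/n_h, with W_h = N_h/N and N = 12200:
  stratum Region I: (2700/12200)²·(1 − 626/2700)·30.9²/626 = 0.0573846
  stratum Region II: (5900/12200)²·(1 − 1463/5900)·50.2²/1463 = 0.30296
  stratum Region III: (3600/12200)²·(1 − 858/3600)·62.5²/858 = 0.301942
V̂(x̄_st) = 0.662286
SE(x̄_st) = √0.662286 = 0.81381

SE(x̄_st) ≈ 0.814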